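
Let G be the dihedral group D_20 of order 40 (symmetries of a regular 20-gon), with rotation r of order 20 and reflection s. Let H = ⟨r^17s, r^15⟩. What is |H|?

8

|⟨r^17s⟩| = 2 and |⟨r^15⟩| = 4, so |H| is a multiple of lcm(2, 4) = 4 and divides |G| = 40.
Closing under the operation: H = {e, r^5, r^10, r^15, r^2s, r^7s, r^12s, r^17s}, so |H| = 8.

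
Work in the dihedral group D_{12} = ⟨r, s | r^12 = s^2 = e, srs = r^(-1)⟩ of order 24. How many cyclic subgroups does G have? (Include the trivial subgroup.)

A cyclic subgroup of order d is generated by each of its φ(d) elements of order d, so the cyclic subgroups of order d number (#elements of order d)/φ(d).
Cyclic subgroups by order — order 1: 1; order 2: 13; order 3: 1; order 4: 1; order 6: 1; order 12: 1.
Total: 18.

18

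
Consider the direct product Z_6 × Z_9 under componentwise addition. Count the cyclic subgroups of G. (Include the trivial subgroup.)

Each element a generates a cyclic subgroup ⟨a⟩; distinct elements may generate the same one (a cyclic group of order d has φ(d) generators).
Cyclic subgroups by order — order 1: 1; order 2: 1; order 3: 4; order 6: 4; order 9: 3; order 18: 3.
Total: 16.

16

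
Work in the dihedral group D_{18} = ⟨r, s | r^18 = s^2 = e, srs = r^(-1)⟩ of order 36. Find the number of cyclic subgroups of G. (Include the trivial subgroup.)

Each element a generates a cyclic subgroup ⟨a⟩; distinct elements may generate the same one (a cyclic group of order d has φ(d) generators).
Cyclic subgroups by order — order 1: 1; order 2: 19; order 3: 1; order 6: 1; order 9: 1; order 18: 1.
Total: 24.

24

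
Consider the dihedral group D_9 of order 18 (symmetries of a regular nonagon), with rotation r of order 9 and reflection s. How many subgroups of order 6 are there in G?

|G| = 18 and 6 | 18, so subgroups of order 6 are possible by Lagrange.
The subgroups of order 6 are: {e, r^3, r^6, r^2s, r^5s, r^8s}; {e, r^3, r^6, s, r^3s, r^6s}; {e, r^3, r^6, rs, r^4s, r^7s}.
So G has 3 subgroups of order 6.

3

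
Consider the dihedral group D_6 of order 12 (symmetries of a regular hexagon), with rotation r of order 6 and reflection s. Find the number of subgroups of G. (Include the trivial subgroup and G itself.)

|G| = 12, so by Lagrange every subgroup order divides 12. Divisors: 1, 2, 3, 4, 6, 12.
Subgroups by order — order 1: 1; order 2: 7; order 3: 1; order 4: 3; order 6: 3; order 12: 1.
Total: 1 + 7 + 1 + 3 + 3 + 1 = 16.

16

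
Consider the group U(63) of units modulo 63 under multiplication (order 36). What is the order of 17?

Compute successive powers of 17 mod 63: 17, 37, 62, 46, 26, 1; 17^6 ≡ 1 (mod 63).
So |⟨17⟩| = 6.

6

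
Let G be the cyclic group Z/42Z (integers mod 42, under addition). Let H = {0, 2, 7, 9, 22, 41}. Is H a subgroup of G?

No

2 ∈ H but its inverse 40 ∉ H, so H is not a subgroup.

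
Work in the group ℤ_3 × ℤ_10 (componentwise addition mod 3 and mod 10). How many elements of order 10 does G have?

4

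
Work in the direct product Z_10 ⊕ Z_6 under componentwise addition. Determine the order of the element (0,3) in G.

The order of (0,3) in Z_10 × Z_6 is lcm(ord(0) in Z_10, ord(3) in Z_6).
ord(0) = 1 and ord(3) = 2, so |⟨(0,3)⟩| = lcm(1, 2) = 2.

2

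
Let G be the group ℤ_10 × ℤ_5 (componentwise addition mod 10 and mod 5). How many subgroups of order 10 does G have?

|G| = 50 and 10 | 50, so subgroups of order 10 are possible by Lagrange.
The subgroups of order 10 are: {(0,0), (0,1), (0,2), (0,3), (0,4), (5,0), (5,1), (5,2), (5,3), (5,4)}; {(0,0), (1,0), (2,0), (3,0), (4,0), (5,0), (6,0), (7,0), (8,0), (9,0)}; {(0,0), (1,1), (2,2), (3,3), (4,4), (5,0), (6,1), (7,2), (8,3), (9,4)}; {(0,0), (1,2), (2,4), (3,1), (4,3), (5,0), (6,2), (7,4), (8,1), (9,3)}; … (6 in all).
So G has 6 subgroups of order 10.

6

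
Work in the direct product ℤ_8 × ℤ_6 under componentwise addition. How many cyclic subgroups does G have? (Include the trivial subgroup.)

Each element a generates a cyclic subgroup ⟨a⟩; distinct elements may generate the same one (a cyclic group of order d has φ(d) generators).
Cyclic subgroups by order — order 1: 1; order 2: 3; order 3: 1; order 4: 2; order 6: 3; order 8: 2; order 12: 2; order 24: 2.
Total: 16.

16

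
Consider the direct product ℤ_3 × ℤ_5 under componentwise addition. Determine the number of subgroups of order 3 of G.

1

|G| = 15 and 3 | 15, so subgroups of order 3 are possible by Lagrange.
The subgroups of order 3 are: {(0,0), (1,0), (2,0)}.
So G has 1 subgroup of order 3.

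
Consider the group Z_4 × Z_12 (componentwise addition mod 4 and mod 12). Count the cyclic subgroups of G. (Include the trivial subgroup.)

20

A cyclic subgroup of order d is generated by each of its φ(d) elements of order d, so the cyclic subgroups of order d number (#elements of order d)/φ(d).
Cyclic subgroups by order — order 1: 1; order 2: 3; order 3: 1; order 4: 6; order 6: 3; order 12: 6.
Total: 20.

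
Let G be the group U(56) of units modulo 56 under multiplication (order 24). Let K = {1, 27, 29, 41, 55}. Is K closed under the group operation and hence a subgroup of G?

No

|K| = 5 does not divide |G| = 24, so by Lagrange K is not a subgroup.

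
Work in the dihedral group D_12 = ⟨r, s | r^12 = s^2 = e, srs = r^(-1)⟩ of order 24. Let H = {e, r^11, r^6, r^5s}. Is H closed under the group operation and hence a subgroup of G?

No

r^11 ∈ H but its inverse r ∉ H, so H is not a subgroup.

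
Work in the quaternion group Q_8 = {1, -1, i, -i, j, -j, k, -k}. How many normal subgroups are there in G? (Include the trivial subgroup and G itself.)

6

G has 6 subgroups. Checking conjugation-invariance by order — order 1: 1/1 normal; order 2: 1/1 normal; order 4: 3/3 normal; order 8: 1/1 normal.
Total normal subgroups: 6.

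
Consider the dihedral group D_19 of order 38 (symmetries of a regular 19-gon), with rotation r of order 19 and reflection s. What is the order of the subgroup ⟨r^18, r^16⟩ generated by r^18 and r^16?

19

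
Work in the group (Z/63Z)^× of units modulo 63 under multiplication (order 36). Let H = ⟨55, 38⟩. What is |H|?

|⟨55⟩| = 2 and |⟨38⟩| = 6, so |H| is a multiple of lcm(2, 6) = 6 and divides |G| = 36.
Closing under the operation: H = {1, 5, 8, 11, 23, 25, 38, 40, 52, 55, 58, 62}, so |H| = 12.

12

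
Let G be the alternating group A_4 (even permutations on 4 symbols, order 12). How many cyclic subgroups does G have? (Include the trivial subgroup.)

A cyclic subgroup of order d is generated by each of its φ(d) elements of order d, so the cyclic subgroups of order d number (#elements of order d)/φ(d).
Cyclic subgroups by order — order 1: 1; order 2: 3; order 3: 4.
Total: 8.

8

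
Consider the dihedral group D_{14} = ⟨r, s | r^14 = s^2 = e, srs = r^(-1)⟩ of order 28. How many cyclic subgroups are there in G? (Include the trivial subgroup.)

Group the elements of G by the cyclic subgroup they generate; each cyclic subgroup of order d accounts for φ(d) elements.
Cyclic subgroups by order — order 1: 1; order 2: 15; order 7: 1; order 14: 1.
Total: 18.

18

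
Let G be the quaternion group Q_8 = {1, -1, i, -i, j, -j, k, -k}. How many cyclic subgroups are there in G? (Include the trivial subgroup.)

5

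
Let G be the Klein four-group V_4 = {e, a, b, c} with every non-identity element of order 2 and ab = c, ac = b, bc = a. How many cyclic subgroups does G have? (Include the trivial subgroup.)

A cyclic subgroup of order d is generated by each of its φ(d) elements of order d, so the cyclic subgroups of order d number (#elements of order d)/φ(d).
Cyclic subgroups by order — order 1: 1; order 2: 3.
Total: 4.

4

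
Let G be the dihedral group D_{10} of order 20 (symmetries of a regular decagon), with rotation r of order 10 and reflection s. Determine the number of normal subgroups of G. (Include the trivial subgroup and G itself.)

7

G has 22 subgroups. Checking conjugation-invariance by order — order 1: 1/1 normal; order 2: 1/11 normal; order 4: 0/5 normal; order 5: 1/1 normal; order 10: 3/3 normal; order 20: 1/1 normal.
Total normal subgroups: 7.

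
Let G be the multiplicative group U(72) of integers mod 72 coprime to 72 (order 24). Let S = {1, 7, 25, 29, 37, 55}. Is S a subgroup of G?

No

7 ∈ S but its inverse 31 ∉ S, so S is not a subgroup.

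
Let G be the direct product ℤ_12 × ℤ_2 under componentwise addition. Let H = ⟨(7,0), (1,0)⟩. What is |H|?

12

|⟨(7,0)⟩| = 12 and |⟨(1,0)⟩| = 12, so |H| is a multiple of lcm(12, 12) = 12 and divides |G| = 24.
Closing under the operation: H = {(0,0), (1,0), (2,0), (3,0), (4,0), (5,0), (6,0), (7,0), (8,0), (9,0), (10,0), (11,0)}, so |H| = 12.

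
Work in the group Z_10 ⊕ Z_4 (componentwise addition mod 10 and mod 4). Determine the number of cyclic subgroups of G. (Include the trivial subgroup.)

Group the elements of G by the cyclic subgroup they generate; each cyclic subgroup of order d accounts for φ(d) elements.
Cyclic subgroups by order — order 1: 1; order 2: 3; order 4: 2; order 5: 1; order 10: 3; order 20: 2.
Total: 12.

12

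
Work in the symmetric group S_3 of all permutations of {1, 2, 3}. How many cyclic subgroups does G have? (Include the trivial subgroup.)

5

Group the elements of G by the cyclic subgroup they generate; each cyclic subgroup of order d accounts for φ(d) elements.
Cyclic subgroups by order — order 1: 1; order 2: 3; order 3: 1.
Total: 5.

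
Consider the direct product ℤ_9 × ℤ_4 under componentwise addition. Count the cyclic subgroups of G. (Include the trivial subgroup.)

9

Each element a generates a cyclic subgroup ⟨a⟩; distinct elements may generate the same one (a cyclic group of order d has φ(d) generators).
Cyclic subgroups by order — order 1: 1; order 2: 1; order 3: 1; order 4: 1; order 6: 1; order 9: 1; order 12: 1; order 18: 1; order 36: 1.
Total: 9.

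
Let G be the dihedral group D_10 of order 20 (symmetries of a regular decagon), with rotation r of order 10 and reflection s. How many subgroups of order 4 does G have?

|G| = 20 and 4 | 20, so subgroups of order 4 are possible by Lagrange.
The subgroups of order 4 are: {e, r^5, r^2s, r^7s}; {e, r^5, r^3s, r^8s}; {e, r^5, r^4s, r^9s}; {e, r^5, s, r^5s}; … (5 in all).
So G has 5 subgroups of order 4.

5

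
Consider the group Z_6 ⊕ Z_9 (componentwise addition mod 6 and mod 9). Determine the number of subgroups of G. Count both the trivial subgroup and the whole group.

|G| = 54, so by Lagrange every subgroup order divides 54. Divisors: 1, 2, 3, 6, 9, 18, 27, 54.
Subgroups by order — order 1: 1; order 2: 1; order 3: 4; order 6: 4; order 9: 4; order 18: 4; order 27: 1; order 54: 1.
Total: 1 + 1 + 4 + 4 + 4 + 4 + 1 + 1 = 20.

20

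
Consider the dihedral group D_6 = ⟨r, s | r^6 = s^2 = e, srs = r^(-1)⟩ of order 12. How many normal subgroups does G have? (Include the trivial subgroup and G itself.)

G has 16 subgroups. Checking conjugation-invariance by order — order 1: 1/1 normal; order 2: 1/7 normal; order 3: 1/1 normal; order 4: 0/3 normal; order 6: 3/3 normal; order 12: 1/1 normal.
Total normal subgroups: 7.

7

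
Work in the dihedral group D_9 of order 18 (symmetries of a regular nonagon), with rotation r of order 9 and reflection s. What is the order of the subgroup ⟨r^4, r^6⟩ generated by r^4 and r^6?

9

|⟨r^4⟩| = 9 and |⟨r^6⟩| = 3, so |H| is a multiple of lcm(9, 3) = 9 and divides |G| = 18.
Closing under the operation: H = {e, r, r^2, r^3, r^4, r^5, r^6, r^7, r^8}, so |H| = 9.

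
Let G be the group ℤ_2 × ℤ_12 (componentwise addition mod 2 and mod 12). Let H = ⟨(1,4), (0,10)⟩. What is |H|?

12

|⟨(1,4)⟩| = 6 and |⟨(0,10)⟩| = 6, so |H| is a multiple of lcm(6, 6) = 6 and divides |G| = 24.
Closing under the operation: H = {(0,0), (0,2), (0,4), (0,6), (0,8), (0,10), (1,0), (1,2), (1,4), (1,6), (1,8), (1,10)}, so |H| = 12.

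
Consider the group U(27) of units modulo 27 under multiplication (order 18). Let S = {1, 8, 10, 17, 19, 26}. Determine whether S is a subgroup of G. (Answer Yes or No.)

|S| = 6 divides |G| = 18, consistent with Lagrange.
S contains the identity, every element's inverse is in S, and S is closed under ·: it is a subgroup.
In fact S = ⟨17⟩.

Yes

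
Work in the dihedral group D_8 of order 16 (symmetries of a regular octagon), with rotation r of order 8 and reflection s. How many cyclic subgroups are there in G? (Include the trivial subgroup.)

12

A cyclic subgroup of order d is generated by each of its φ(d) elements of order d, so the cyclic subgroups of order d number (#elements of order d)/φ(d).
Cyclic subgroups by order — order 1: 1; order 2: 9; order 4: 1; order 8: 1.
Total: 12.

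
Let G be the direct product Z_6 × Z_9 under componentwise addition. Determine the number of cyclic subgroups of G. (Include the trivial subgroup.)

16

A cyclic subgroup of order d is generated by each of its φ(d) elements of order d, so the cyclic subgroups of order d number (#elements of order d)/φ(d).
Cyclic subgroups by order — order 1: 1; order 2: 1; order 3: 4; order 6: 4; order 9: 3; order 18: 3.
Total: 16.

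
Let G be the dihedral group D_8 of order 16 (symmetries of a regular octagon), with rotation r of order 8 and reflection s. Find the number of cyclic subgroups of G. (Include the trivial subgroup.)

Group the elements of G by the cyclic subgroup they generate; each cyclic subgroup of order d accounts for φ(d) elements.
Cyclic subgroups by order — order 1: 1; order 2: 9; order 4: 1; order 8: 1.
Total: 12.

12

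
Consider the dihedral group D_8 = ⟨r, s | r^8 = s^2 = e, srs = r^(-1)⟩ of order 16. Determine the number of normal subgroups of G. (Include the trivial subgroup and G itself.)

7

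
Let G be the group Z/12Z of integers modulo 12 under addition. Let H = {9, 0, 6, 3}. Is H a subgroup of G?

|H| = 4 divides |G| = 12, consistent with Lagrange.
H contains the identity, every element's inverse is in H, and H is closed under +: it is a subgroup.
In fact H = ⟨9⟩.

Yes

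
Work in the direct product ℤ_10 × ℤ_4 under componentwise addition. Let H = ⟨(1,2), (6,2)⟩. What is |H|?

20

|⟨(1,2)⟩| = 10 and |⟨(6,2)⟩| = 10, so |H| is a multiple of lcm(10, 10) = 10 and divides |G| = 40.
Closing under the operation: H = {(0,0), (0,2), (1,0), (1,2), (2,0), (2,2), (3,0), (3,2), (4,0), (4,2), (5,0), (5,2), (6,0), (6,2), (7,0), (7,2), (8,0), (8,2), (9,0), (9,2)}, so |H| = 20.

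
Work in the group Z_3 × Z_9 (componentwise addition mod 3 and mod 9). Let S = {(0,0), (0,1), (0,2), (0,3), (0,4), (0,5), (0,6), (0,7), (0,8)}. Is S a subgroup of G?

|S| = 9 divides |G| = 27, consistent with Lagrange.
S contains the identity, every element's inverse is in S, and S is closed under +: it is a subgroup.
In fact S = ⟨(0,1)⟩.

Yes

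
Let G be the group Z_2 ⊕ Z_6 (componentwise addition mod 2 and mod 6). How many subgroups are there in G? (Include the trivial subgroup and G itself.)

|G| = 12, so by Lagrange every subgroup order divides 12. Divisors: 1, 2, 3, 4, 6, 12.
Subgroups by order — order 1: 1; order 2: 3; order 3: 1; order 4: 1; order 6: 3; order 12: 1.
Total: 1 + 3 + 1 + 1 + 3 + 1 = 10.

10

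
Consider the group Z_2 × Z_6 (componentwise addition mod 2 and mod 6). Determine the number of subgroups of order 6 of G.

|G| = 12 and 6 | 12, so subgroups of order 6 are possible by Lagrange.
The subgroups of order 6 are: {(0,0), (0,1), (0,2), (0,3), (0,4), (0,5)}; {(0,0), (0,2), (0,4), (1,0), (1,2), (1,4)}; {(0,0), (0,2), (0,4), (1,1), (1,3), (1,5)}.
So G has 3 subgroups of order 6.

3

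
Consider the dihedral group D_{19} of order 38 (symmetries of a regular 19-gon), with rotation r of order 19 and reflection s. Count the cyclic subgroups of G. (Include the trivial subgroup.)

21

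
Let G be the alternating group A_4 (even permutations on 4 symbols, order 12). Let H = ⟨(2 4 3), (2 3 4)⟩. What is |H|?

|⟨(2 4 3)⟩| = 3 and |⟨(2 3 4)⟩| = 3, so |H| is a multiple of lcm(3, 3) = 3 and divides |G| = 12.
Closing under the operation: H = {e, (2 3 4), (2 4 3)}, so |H| = 3.

3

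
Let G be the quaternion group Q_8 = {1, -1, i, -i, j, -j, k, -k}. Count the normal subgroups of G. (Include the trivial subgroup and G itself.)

G has 6 subgroups. Checking conjugation-invariance by order — order 1: 1/1 normal; order 2: 1/1 normal; order 4: 3/3 normal; order 8: 1/1 normal.
Total normal subgroups: 6.

6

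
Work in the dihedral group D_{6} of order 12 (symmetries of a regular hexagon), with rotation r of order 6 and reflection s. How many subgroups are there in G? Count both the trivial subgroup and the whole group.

16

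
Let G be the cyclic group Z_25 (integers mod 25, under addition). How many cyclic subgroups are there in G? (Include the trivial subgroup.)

3

Group the elements of G by the cyclic subgroup they generate; each cyclic subgroup of order d accounts for φ(d) elements.
Cyclic subgroups by order — order 1: 1; order 5: 1; order 25: 1.
Total: 3.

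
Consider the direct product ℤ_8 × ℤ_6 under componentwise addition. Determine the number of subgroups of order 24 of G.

|G| = 48 and 24 | 48, so subgroups of order 24 are possible by Lagrange.
The subgroups of order 24 are: {(0,0), (0,1), (0,2), (0,3), (0,4), (0,5), (2,0), (2,1), (2,2), (2,3), (2,4), (2,5), (4,0), (4,1), (4,2), (4,3), (4,4), (4,5), (6,0), (6,1), (6,2), (6,3), (6,4), (6,5)}; {(0,0), (0,2), (0,4), (1,0), (1,2), (1,4), (2,0), (2,2), (2,4), (3,0), (3,2), (3,4), (4,0), (4,2), (4,4), (5,0), (5,2), (5,4), (6,0), (6,2), (6,4), (7,0), (7,2), (7,4)}; {(0,0), (0,2), (0,4), (1,1), (1,3), (1,5), (2,0), (2,2), (2,4), (3,1), (3,3), (3,5), (4,0), (4,2), (4,4), (5,1), (5,3), (5,5), (6,0), (6,2), (6,4), (7,1), (7,3), (7,5)}.
So G has 3 subgroups of order 24.

3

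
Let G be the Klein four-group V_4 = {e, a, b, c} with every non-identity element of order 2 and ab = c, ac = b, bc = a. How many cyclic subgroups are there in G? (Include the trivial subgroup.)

Each element a generates a cyclic subgroup ⟨a⟩; distinct elements may generate the same one (a cyclic group of order d has φ(d) generators).
Cyclic subgroups by order — order 1: 1; order 2: 3.
Total: 4.

4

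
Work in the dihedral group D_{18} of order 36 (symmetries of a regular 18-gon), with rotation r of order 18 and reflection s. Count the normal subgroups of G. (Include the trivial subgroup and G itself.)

G has 45 subgroups. Checking conjugation-invariance by order — order 1: 1/1 normal; order 2: 1/19 normal; order 3: 1/1 normal; order 4: 0/9 normal; order 6: 1/7 normal; order 9: 1/1 normal; order 12: 0/3 normal; order 18: 3/3 normal; order 36: 1/1 normal.
Total normal subgroups: 9.

9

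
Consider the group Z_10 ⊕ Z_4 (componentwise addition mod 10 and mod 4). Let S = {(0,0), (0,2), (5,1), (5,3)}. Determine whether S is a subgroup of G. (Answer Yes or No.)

Yes

|S| = 4 divides |G| = 40, consistent with Lagrange.
S contains the identity, every element's inverse is in S, and S is closed under +: it is a subgroup.
In fact S = ⟨(5,3)⟩.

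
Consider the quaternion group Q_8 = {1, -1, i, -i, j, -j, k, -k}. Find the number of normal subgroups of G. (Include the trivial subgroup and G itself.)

G has 6 subgroups. Checking conjugation-invariance by order — order 1: 1/1 normal; order 2: 1/1 normal; order 4: 3/3 normal; order 8: 1/1 normal.
Total normal subgroups: 6.

6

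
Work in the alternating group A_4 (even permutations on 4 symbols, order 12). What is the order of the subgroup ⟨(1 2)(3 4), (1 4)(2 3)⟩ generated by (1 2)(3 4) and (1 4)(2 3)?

|⟨(1 2)(3 4)⟩| = 2 and |⟨(1 4)(2 3)⟩| = 2, so |H| is a multiple of lcm(2, 2) = 2 and divides |G| = 12.
Closing under the operation: H = {e, (1 2)(3 4), (1 3)(2 4), (1 4)(2 3)}, so |H| = 4.

4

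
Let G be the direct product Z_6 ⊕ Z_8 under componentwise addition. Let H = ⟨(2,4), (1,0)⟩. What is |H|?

12

|⟨(2,4)⟩| = 6 and |⟨(1,0)⟩| = 6, so |H| is a multiple of lcm(6, 6) = 6 and divides |G| = 48.
Closing under the operation: H = {(0,0), (0,4), (1,0), (1,4), (2,0), (2,4), (3,0), (3,4), (4,0), (4,4), (5,0), (5,4)}, so |H| = 12.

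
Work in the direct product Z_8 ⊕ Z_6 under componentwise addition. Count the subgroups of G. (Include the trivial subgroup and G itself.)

22

|G| = 48, so by Lagrange every subgroup order divides 48. Divisors: 1, 2, 3, 4, 6, 8, 12, 16, 24, 48.
Subgroups by order — order 1: 1; order 2: 3; order 3: 1; order 4: 3; order 6: 3; order 8: 3; order 12: 3; order 16: 1; order 24: 3; order 48: 1.
Total: 1 + 3 + 1 + 3 + 3 + 3 + 3 + 1 + 3 + 1 = 22.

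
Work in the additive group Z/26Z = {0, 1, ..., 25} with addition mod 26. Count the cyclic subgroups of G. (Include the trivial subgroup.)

4

Group the elements of G by the cyclic subgroup they generate; each cyclic subgroup of order d accounts for φ(d) elements.
Cyclic subgroups by order — order 1: 1; order 2: 1; order 13: 1; order 26: 1.
Total: 4.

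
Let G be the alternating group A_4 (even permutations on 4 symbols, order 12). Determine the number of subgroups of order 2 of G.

3

|G| = 12 and 2 | 12, so subgroups of order 2 are possible by Lagrange.
The subgroups of order 2 are: {e, (1 2)(3 4)}; {e, (1 3)(2 4)}; {e, (1 4)(2 3)}.
So G has 3 subgroups of order 2.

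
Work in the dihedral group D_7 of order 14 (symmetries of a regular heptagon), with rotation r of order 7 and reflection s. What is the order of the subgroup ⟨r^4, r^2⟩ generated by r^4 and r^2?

7

|⟨r^4⟩| = 7 and |⟨r^2⟩| = 7, so |H| is a multiple of lcm(7, 7) = 7 and divides |G| = 14.
Closing under the operation: H = {e, r, r^2, r^3, r^4, r^5, r^6}, so |H| = 7.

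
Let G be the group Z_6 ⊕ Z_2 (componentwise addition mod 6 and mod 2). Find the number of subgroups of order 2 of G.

3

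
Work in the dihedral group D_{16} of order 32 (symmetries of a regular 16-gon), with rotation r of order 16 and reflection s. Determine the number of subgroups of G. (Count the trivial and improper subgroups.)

36

|G| = 32, so by Lagrange every subgroup order divides 32. Divisors: 1, 2, 4, 8, 16, 32.
Subgroups by order — order 1: 1; order 2: 17; order 4: 9; order 8: 5; order 16: 3; order 32: 1.
Total: 1 + 17 + 9 + 5 + 3 + 1 = 36.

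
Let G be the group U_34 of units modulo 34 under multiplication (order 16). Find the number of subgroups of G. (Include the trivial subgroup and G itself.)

|G| = 16, so by Lagrange every subgroup order divides 16. Divisors: 1, 2, 4, 8, 16.
Subgroups by order — order 1: 1; order 2: 1; order 4: 1; order 8: 1; order 16: 1.
Total: 1 + 1 + 1 + 1 + 1 = 5.

5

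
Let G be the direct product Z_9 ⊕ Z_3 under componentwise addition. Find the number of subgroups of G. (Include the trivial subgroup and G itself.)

10

|G| = 27, so by Lagrange every subgroup order divides 27. Divisors: 1, 3, 9, 27.
Subgroups by order — order 1: 1; order 3: 4; order 9: 4; order 27: 1.
Total: 1 + 4 + 4 + 1 = 10.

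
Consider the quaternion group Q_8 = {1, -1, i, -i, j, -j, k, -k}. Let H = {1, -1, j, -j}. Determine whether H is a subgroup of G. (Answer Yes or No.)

Yes

|H| = 4 divides |G| = 8, consistent with Lagrange.
H contains the identity, every element's inverse is in H, and H is closed under ·: it is a subgroup.
In fact H = ⟨j⟩.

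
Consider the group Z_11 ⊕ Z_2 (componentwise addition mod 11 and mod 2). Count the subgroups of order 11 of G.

1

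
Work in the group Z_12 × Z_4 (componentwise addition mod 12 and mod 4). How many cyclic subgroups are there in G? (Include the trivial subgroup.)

20

Each element a generates a cyclic subgroup ⟨a⟩; distinct elements may generate the same one (a cyclic group of order d has φ(d) generators).
Cyclic subgroups by order — order 1: 1; order 2: 3; order 3: 1; order 4: 6; order 6: 3; order 12: 6.
Total: 20.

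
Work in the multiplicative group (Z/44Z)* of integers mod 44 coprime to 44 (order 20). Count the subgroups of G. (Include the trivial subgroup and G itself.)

|G| = 20, so by Lagrange every subgroup order divides 20. Divisors: 1, 2, 4, 5, 10, 20.
Subgroups by order — order 1: 1; order 2: 3; order 4: 1; order 5: 1; order 10: 3; order 20: 1.
Total: 1 + 3 + 1 + 1 + 3 + 1 = 10.

10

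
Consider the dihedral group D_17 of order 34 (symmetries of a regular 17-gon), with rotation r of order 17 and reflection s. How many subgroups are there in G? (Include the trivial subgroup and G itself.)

20

|G| = 34, so by Lagrange every subgroup order divides 34. Divisors: 1, 2, 17, 34.
Subgroups by order — order 1: 1; order 2: 17; order 17: 1; order 34: 1.
Total: 1 + 17 + 1 + 1 = 20.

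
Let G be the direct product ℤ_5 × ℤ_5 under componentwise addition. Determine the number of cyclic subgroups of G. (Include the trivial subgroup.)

7

Group the elements of G by the cyclic subgroup they generate; each cyclic subgroup of order d accounts for φ(d) elements.
Cyclic subgroups by order — order 1: 1; order 5: 6.
Total: 7.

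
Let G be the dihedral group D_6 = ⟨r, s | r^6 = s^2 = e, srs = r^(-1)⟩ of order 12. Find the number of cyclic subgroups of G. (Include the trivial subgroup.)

Group the elements of G by the cyclic subgroup they generate; each cyclic subgroup of order d accounts for φ(d) elements.
Cyclic subgroups by order — order 1: 1; order 2: 7; order 3: 1; order 6: 1.
Total: 10.

10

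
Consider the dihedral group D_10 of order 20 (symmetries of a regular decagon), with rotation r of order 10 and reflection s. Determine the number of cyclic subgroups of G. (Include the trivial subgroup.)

Each element a generates a cyclic subgroup ⟨a⟩; distinct elements may generate the same one (a cyclic group of order d has φ(d) generators).
Cyclic subgroups by order — order 1: 1; order 2: 11; order 5: 1; order 10: 1.
Total: 14.

14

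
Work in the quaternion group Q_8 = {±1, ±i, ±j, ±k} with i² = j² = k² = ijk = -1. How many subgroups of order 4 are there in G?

|G| = 8 and 4 | 8, so subgroups of order 4 are possible by Lagrange.
The subgroups of order 4 are: {1, -1, i, -i}; {1, -1, j, -j}; {1, -1, k, -k}.
So G has 3 subgroups of order 4.

3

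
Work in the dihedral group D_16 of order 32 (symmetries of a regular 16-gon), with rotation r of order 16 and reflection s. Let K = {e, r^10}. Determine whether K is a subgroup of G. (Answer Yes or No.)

r^10 ∈ K but its inverse r^6 ∉ K, so K is not a subgroup.

No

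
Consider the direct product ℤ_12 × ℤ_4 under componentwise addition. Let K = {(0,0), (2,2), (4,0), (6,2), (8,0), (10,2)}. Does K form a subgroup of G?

Yes

|K| = 6 divides |G| = 48, consistent with Lagrange.
K contains the identity, every element's inverse is in K, and K is closed under +: it is a subgroup.
In fact K = ⟨(10,2)⟩.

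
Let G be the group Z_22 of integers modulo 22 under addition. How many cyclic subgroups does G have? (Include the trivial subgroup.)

Each element a generates a cyclic subgroup ⟨a⟩; distinct elements may generate the same one (a cyclic group of order d has φ(d) generators).
Cyclic subgroups by order — order 1: 1; order 2: 1; order 11: 1; order 22: 1.
Total: 4.

4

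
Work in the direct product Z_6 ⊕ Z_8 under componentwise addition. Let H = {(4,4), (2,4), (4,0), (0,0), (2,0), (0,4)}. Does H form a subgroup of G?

|H| = 6 divides |G| = 48, consistent with Lagrange.
H contains the identity, every element's inverse is in H, and H is closed under +: it is a subgroup.
In fact H = ⟨(4,4)⟩.

Yes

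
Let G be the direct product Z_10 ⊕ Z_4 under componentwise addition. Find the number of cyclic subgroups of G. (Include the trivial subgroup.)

A cyclic subgroup of order d is generated by each of its φ(d) elements of order d, so the cyclic subgroups of order d number (#elements of order d)/φ(d).
Cyclic subgroups by order — order 1: 1; order 2: 3; order 4: 2; order 5: 1; order 10: 3; order 20: 2.
Total: 12.

12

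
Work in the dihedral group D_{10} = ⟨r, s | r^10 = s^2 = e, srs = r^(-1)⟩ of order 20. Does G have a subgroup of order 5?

Yes

5 | 20. A subgroup of order 5 is {e, r^2, r^4, r^6, r^8}.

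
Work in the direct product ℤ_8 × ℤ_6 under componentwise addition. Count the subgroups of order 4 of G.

|G| = 48 and 4 | 48, so subgroups of order 4 are possible by Lagrange.
The subgroups of order 4 are: {(0,0), (0,3), (4,0), (4,3)}; {(0,0), (2,0), (4,0), (6,0)}; {(0,0), (2,3), (4,0), (6,3)}.
So G has 3 subgroups of order 4.

3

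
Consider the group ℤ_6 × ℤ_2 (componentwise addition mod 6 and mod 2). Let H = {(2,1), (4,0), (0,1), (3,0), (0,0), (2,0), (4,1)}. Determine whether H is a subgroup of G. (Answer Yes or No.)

No

|H| = 7 does not divide |G| = 12, so by Lagrange H is not a subgroup.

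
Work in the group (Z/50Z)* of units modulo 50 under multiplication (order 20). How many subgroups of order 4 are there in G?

|G| = 20 and 4 | 20, so subgroups of order 4 are possible by Lagrange.
The subgroups of order 4 are: {1, 7, 43, 49}.
So G has 1 subgroup of order 4.

1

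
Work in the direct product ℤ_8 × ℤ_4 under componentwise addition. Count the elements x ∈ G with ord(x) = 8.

16

An element (a,b) has order lcm(ord(a), ord(b)); count pairs with lcm equal to 8.
Enumerating gives 16 such elements.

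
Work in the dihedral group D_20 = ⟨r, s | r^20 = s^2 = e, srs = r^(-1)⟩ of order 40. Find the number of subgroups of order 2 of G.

21

|G| = 40 and 2 | 40, so subgroups of order 2 are possible by Lagrange.
The subgroups of order 2 are: {e, r^10}; {e, r^10s}; {e, r^11s}; {e, r^12s}; … (21 in all).
So G has 21 subgroups of order 2.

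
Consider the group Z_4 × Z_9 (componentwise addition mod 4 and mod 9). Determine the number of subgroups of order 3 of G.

|G| = 36 and 3 | 36, so subgroups of order 3 are possible by Lagrange.
The subgroups of order 3 are: {(0,0), (0,3), (0,6)}.
So G has 1 subgroup of order 3.

1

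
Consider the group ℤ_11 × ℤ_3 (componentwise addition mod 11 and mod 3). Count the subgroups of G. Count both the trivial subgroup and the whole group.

|G| = 33, so by Lagrange every subgroup order divides 33. Divisors: 1, 3, 11, 33.
Subgroups by order — order 1: 1; order 3: 1; order 11: 1; order 33: 1.
Total: 1 + 1 + 1 + 1 = 4.

4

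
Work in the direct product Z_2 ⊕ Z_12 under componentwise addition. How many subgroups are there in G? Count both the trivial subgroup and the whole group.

|G| = 24, so by Lagrange every subgroup order divides 24. Divisors: 1, 2, 3, 4, 6, 8, 12, 24.
Subgroups by order — order 1: 1; order 2: 3; order 3: 1; order 4: 3; order 6: 3; order 8: 1; order 12: 3; order 24: 1.
Total: 1 + 3 + 1 + 3 + 3 + 1 + 3 + 1 = 16.

16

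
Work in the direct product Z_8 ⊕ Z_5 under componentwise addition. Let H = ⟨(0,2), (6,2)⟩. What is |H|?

20

|⟨(0,2)⟩| = 5 and |⟨(6,2)⟩| = 20, so |H| is a multiple of lcm(5, 20) = 20 and divides |G| = 40.
Closing under the operation: H = {(0,0), (0,1), (0,2), (0,3), (0,4), (2,0), (2,1), (2,2), (2,3), (2,4), (4,0), (4,1), (4,2), (4,3), (4,4), (6,0), (6,1), (6,2), (6,3), (6,4)}, so |H| = 20.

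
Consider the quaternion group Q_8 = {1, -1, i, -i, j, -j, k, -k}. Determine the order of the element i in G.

4

Computing powers of i: the smallest k with (i)^k = e is k = 4.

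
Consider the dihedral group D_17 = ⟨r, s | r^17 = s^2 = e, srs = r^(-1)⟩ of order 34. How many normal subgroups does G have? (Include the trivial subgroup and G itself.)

G has 20 subgroups. Checking conjugation-invariance by order — order 1: 1/1 normal; order 2: 0/17 normal; order 17: 1/1 normal; order 34: 1/1 normal.
Total normal subgroups: 3.

3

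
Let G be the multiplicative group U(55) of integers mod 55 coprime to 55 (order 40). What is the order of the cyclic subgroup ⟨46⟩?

10

Compute successive powers of 46 mod 55: 46, 26, 41, 16, 21, 31, 51, 36, …; 46^10 ≡ 1 (mod 55).
So |⟨46⟩| = 10.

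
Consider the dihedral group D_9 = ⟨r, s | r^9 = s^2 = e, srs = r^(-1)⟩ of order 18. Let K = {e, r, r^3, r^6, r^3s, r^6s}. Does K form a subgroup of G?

r ∈ K but its inverse r^8 ∉ K, so K is not a subgroup.

No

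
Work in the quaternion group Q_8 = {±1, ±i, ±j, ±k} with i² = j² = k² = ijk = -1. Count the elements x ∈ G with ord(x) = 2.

1

The elements of order 2 are: -1.
That's 1.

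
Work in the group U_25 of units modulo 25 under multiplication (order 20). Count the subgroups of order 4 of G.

1

|G| = 20 and 4 | 20, so subgroups of order 4 are possible by Lagrange.
The subgroups of order 4 are: {1, 7, 18, 24}.
So G has 1 subgroup of order 4.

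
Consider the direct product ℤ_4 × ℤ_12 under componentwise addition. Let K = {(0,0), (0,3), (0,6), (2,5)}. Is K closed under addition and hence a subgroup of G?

No

(0,3) ∈ K but its inverse (0,9) ∉ K, so K is not a subgroup.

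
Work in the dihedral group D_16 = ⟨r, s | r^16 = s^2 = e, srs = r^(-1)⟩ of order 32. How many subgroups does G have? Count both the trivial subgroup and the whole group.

36

|G| = 32, so by Lagrange every subgroup order divides 32. Divisors: 1, 2, 4, 8, 16, 32.
Subgroups by order — order 1: 1; order 2: 17; order 4: 9; order 8: 5; order 16: 3; order 32: 1.
Total: 1 + 17 + 9 + 5 + 3 + 1 = 36.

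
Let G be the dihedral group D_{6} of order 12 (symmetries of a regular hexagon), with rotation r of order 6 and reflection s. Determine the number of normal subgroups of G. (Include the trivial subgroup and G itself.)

7

G has 16 subgroups. Checking conjugation-invariance by order — order 1: 1/1 normal; order 2: 1/7 normal; order 3: 1/1 normal; order 4: 0/3 normal; order 6: 3/3 normal; order 12: 1/1 normal.
Total normal subgroups: 7.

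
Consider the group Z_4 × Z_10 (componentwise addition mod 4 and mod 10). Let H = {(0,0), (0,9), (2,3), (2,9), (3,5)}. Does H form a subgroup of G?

(2,3) ∈ H but its inverse (2,7) ∉ H, so H is not a subgroup.

No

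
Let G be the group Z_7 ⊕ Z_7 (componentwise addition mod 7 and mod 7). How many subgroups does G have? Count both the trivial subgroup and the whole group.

|G| = 49, so by Lagrange every subgroup order divides 49. Divisors: 1, 7, 49.
Subgroups by order — order 1: 1; order 7: 8; order 49: 1.
Total: 1 + 8 + 1 = 10.

10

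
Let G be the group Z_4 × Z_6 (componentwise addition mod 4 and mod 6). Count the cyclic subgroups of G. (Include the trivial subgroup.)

Each element a generates a cyclic subgroup ⟨a⟩; distinct elements may generate the same one (a cyclic group of order d has φ(d) generators).
Cyclic subgroups by order — order 1: 1; order 2: 3; order 3: 1; order 4: 2; order 6: 3; order 12: 2.
Total: 12.

12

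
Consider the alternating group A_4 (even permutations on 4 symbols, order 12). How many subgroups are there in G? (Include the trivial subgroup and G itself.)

|G| = 12, so by Lagrange every subgroup order divides 12. Divisors: 1, 2, 3, 4, 6, 12.
Subgroups by order — order 1: 1; order 2: 3; order 3: 4; order 4: 1; order 6: 0; order 12: 1.
Total: 1 + 3 + 4 + 1 + 0 + 1 = 10.

10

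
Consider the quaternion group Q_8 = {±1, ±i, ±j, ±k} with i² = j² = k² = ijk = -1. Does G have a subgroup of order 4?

Yes

4 | 8. A subgroup of order 4 is {1, -1, i, -i}.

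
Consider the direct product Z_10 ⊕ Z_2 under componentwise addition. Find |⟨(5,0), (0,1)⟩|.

|⟨(5,0)⟩| = 2 and |⟨(0,1)⟩| = 2, so |H| is a multiple of lcm(2, 2) = 2 and divides |G| = 20.
Closing under the operation: H = {(0,0), (0,1), (5,0), (5,1)}, so |H| = 4.

4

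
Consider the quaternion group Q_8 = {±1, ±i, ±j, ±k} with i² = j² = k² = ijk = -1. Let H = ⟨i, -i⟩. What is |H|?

|⟨i⟩| = 4 and |⟨-i⟩| = 4, so |H| is a multiple of lcm(4, 4) = 4 and divides |G| = 8.
Closing under the operation: H = {1, -1, i, -i}, so |H| = 4.

4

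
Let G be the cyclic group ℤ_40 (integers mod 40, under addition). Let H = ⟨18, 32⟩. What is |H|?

20

|⟨18⟩| = 20 and |⟨32⟩| = 5, so |H| is a multiple of lcm(20, 5) = 20 and divides |G| = 40.
Closing under the operation: H = {0, 2, 4, 6, 8, 10, 12, 14, 16, 18, 20, 22, 24, 26, 28, 30, 32, 34, 36, 38}, so |H| = 20.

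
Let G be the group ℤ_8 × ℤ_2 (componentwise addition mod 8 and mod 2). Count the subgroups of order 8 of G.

|G| = 16 and 8 | 16, so subgroups of order 8 are possible by Lagrange.
The subgroups of order 8 are: {(0,0), (0,1), (2,0), (2,1), (4,0), (4,1), (6,0), (6,1)}; {(0,0), (1,0), (2,0), (3,0), (4,0), (5,0), (6,0), (7,0)}; {(0,0), (1,1), (2,0), (3,1), (4,0), (5,1), (6,0), (7,1)}.
So G has 3 subgroups of order 8.

3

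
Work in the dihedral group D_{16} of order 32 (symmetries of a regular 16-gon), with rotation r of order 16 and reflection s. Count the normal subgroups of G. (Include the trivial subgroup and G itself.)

8

G has 36 subgroups. Checking conjugation-invariance by order — order 1: 1/1 normal; order 2: 1/17 normal; order 4: 1/9 normal; order 8: 1/5 normal; order 16: 3/3 normal; order 32: 1/1 normal.
Total normal subgroups: 8.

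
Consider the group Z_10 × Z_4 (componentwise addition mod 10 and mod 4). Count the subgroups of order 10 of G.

3

|G| = 40 and 10 | 40, so subgroups of order 10 are possible by Lagrange.
The subgroups of order 10 are: {(0,0), (0,2), (2,0), (2,2), (4,0), (4,2), (6,0), (6,2), (8,0), (8,2)}; {(0,0), (1,0), (2,0), (3,0), (4,0), (5,0), (6,0), (7,0), (8,0), (9,0)}; {(0,0), (1,2), (2,0), (3,2), (4,0), (5,2), (6,0), (7,2), (8,0), (9,2)}.
So G has 3 subgroups of order 10.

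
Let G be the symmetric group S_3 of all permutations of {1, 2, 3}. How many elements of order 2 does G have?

3

The elements of order 2 are: (2 3), (1 2), (1 3).
That's 3.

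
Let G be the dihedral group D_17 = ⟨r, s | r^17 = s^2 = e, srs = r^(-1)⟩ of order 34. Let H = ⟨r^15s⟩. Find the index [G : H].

17

|⟨r^15s⟩| = 2 and |G| = 34.
By Lagrange, [G : H] = |G|/|H| = 34/2 = 17.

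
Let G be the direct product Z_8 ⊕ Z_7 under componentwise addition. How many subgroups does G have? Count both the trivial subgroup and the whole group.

8

|G| = 56, so by Lagrange every subgroup order divides 56. Divisors: 1, 2, 4, 7, 8, 14, 28, 56.
Subgroups by order — order 1: 1; order 2: 1; order 4: 1; order 7: 1; order 8: 1; order 14: 1; order 28: 1; order 56: 1.
Total: 1 + 1 + 1 + 1 + 1 + 1 + 1 + 1 = 8.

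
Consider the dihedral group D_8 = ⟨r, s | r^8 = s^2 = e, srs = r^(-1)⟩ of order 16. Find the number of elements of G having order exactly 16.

No element of G has order 16 (even though 16 | 16).

0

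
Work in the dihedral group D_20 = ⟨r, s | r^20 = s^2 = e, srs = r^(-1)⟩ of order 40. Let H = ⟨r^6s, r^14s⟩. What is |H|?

10

|⟨r^6s⟩| = 2 and |⟨r^14s⟩| = 2, so |H| is a multiple of lcm(2, 2) = 2 and divides |G| = 40.
Closing under the operation: H = {e, r^4, r^8, r^12, r^16, r^2s, r^6s, r^10s, r^14s, r^18s}, so |H| = 10.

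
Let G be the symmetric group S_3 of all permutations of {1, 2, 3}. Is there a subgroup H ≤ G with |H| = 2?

Yes

2 | 6. A subgroup of order 2 is {e, (1 2)}.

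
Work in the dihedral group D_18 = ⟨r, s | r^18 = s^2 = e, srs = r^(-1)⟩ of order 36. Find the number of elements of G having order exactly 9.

6

The elements of order 9 are: r^2, r^4, r^8, r^10, r^14, r^16.
That's 6.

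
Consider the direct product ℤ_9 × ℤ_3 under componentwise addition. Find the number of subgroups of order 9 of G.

|G| = 27 and 9 | 27, so subgroups of order 9 are possible by Lagrange.
The subgroups of order 9 are: {(0,0), (0,1), (0,2), (3,0), (3,1), (3,2), (6,0), (6,1), (6,2)}; {(0,0), (1,0), (2,0), (3,0), (4,0), (5,0), (6,0), (7,0), (8,0)}; {(0,0), (1,1), (2,2), (3,0), (4,1), (5,2), (6,0), (7,1), (8,2)}; {(0,0), (1,2), (2,1), (3,0), (4,2), (5,1), (6,0), (7,2), (8,1)}.
So G has 4 subgroups of order 9.

4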